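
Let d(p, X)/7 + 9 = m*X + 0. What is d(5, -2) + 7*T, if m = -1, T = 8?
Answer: 7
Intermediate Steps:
d(p, X) = -63 - 7*X (d(p, X) = -63 + 7*(-X + 0) = -63 + 7*(-X) = -63 - 7*X)
d(5, -2) + 7*T = (-63 - 7*(-2)) + 7*8 = (-63 + 14) + 56 = -49 + 56 = 7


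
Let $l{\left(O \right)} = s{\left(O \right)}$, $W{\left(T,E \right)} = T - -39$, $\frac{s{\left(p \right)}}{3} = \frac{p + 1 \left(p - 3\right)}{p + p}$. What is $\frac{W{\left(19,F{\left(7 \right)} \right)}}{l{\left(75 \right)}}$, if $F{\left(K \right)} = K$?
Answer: $\frac{2900}{147} \approx 19.728$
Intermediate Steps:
$s{\left(p \right)} = \frac{3 \left(-3 + 2 p\right)}{2 p}$ ($s{\left(p \right)} = 3 \frac{p + 1 \left(p - 3\right)}{p + p} = 3 \frac{p + 1 \left(-3 + p\right)}{2 p} = 3 \left(p + \left(-3 + p\right)\right) \frac{1}{2 p} = 3 \left(-3 + 2 p\right) \frac{1}{2 p} = 3 \frac{-3 + 2 p}{2 p} = \frac{3 \left(-3 + 2 p\right)}{2 p}$)
$W{\left(T,E \right)} = 39 + T$ ($W{\left(T,E \right)} = T + 39 = 39 + T$)
$l{\left(O \right)} = 3 - \frac{9}{2 O}$
$\frac{W{\left(19,F{\left(7 \right)} \right)}}{l{\left(75 \right)}} = \frac{39 + 19}{3 - \frac{9}{2 \cdot 75}} = \frac{58}{3 - \frac{3}{50}} = \frac{58}{\frac{147}{50}} = 58 \cdot \frac{50}{147} = \frac{2900}{147}$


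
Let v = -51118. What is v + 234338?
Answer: 183220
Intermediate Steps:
v + 234338 = -51118 + 234338 = 183220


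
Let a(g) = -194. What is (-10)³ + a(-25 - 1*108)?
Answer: -1194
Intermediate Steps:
(-10)³ + a(-25 - 1*108) = (-10)³ - 194 = -1000 - 194 = -1194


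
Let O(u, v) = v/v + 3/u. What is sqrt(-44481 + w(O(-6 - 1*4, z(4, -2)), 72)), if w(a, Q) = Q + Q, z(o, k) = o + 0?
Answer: I*sqrt(44337) ≈ 210.56*I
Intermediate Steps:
z(o, k) = o
O(u, v) = 1 + 3/u
w(a, Q) = 2*Q
sqrt(-44481 + w(O(-6 - 1*4, z(4, -2)), 72)) = sqrt(-44481 + 2*72) = sqrt(-44481 + 144) = sqrt(-44337) = I*sqrt(44337)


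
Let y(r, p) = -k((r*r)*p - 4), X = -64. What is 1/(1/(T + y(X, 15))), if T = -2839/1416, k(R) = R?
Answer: -86996215/1416 ≈ -61438.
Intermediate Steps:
y(r, p) = 4 - p*r² (y(r, p) = -((r*r)*p - 4) = -(r²*p - 4) = -(p*r² - 4) = -(-4 + p*r²) = 4 - p*r²)
T = -2839/1416 (T = -2839*1/1416 = -2839/1416 ≈ -2.0049)
1/(1/(T + y(X, 15))) = 1/(1/(-2839/1416 + (4 - 1*15*(-64)²))) = 1/(1/(-2839/1416 + (4 - 1*15*4096))) = 1/(1/(-2839/1416 + (4 - 61440))) = 1/(1/(-2839/1416 - 61436)) = 1/(1/(-86996215/1416)) = 1/(-1416/86996215) = -86996215/1416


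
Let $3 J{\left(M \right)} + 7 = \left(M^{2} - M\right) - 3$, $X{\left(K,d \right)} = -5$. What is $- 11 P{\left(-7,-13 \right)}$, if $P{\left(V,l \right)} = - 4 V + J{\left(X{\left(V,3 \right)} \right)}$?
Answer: $- \frac{1144}{3} \approx -381.33$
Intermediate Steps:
$J{\left(M \right)} = - \frac{10}{3} - \frac{M}{3} + \frac{M^{2}}{3}$ ($J{\left(M \right)} = - \frac{7}{3} + \frac{\left(M^{2} - M\right) - 3}{3} = - \frac{7}{3} + \frac{-3 + M^{2} - M}{3} = - \frac{7}{3} - \left(1 - \frac{M^{2}}{3} + \frac{M}{3}\right) = - \frac{10}{3} - \frac{M}{3} + \frac{M^{2}}{3}$)
$P{\left(V,l \right)} = \frac{20}{3} - 4 V$ ($P{\left(V,l \right)} = - 4 V - \left(\frac{5}{3} - \frac{25}{3}\right) = - 4 V + \left(- \frac{10}{3} + \frac{5}{3} + \frac{1}{3} \cdot 25\right) = - 4 V + \left(- \frac{10}{3} + \frac{5}{3} + \frac{25}{3}\right) = - 4 V + \frac{20}{3} = \frac{20}{3} - 4 V$)
$- 11 P{\left(-7,-13 \right)} = - 11 \left(\frac{20}{3} - -28\right) = - 11 \left(\frac{20}{3} + 28\right) = \left(-11\right) \frac{104}{3} = - \frac{1144}{3}$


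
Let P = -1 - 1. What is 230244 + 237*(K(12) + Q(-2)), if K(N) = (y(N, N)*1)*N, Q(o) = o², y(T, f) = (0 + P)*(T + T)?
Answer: 94680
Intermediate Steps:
P = -2
y(T, f) = -4*T (y(T, f) = (0 - 2)*(T + T) = -4*T)
K(N) = -4*N² (K(N) = (-4*N*1)*N = (-4*N)*N = -4*N²)
230244 + 237*(K(12) + Q(-2)) = 230244 + 237*(-4*12² + (-2)²) = 230244 + 237*(-4*144 + 4) = 230244 + 237*(-576 + 4) = 230244 + 237*(-572) = 230244 - 135564 = 94680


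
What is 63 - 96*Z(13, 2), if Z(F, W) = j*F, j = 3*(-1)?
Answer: 3807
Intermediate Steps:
j = -3
Z(F, W) = -3*F
63 - 96*Z(13, 2) = 63 - (-288)*13 = 63 - 96*(-39) = 63 + 3744 = 3807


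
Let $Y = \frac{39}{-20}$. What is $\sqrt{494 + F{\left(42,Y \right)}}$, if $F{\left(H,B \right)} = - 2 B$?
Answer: $\frac{\sqrt{49790}}{10} \approx 22.314$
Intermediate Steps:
$Y = - \frac{39}{20}$ ($Y = 39 \left(- \frac{1}{20}\right) = - \frac{39}{20} \approx -1.95$)
$\sqrt{494 + F{\left(42,Y \right)}} = \sqrt{494 - - \frac{39}{10}} = \sqrt{494 + \frac{39}{10}} = \sqrt{\frac{4979}{10}} = \frac{\sqrt{49790}}{10}$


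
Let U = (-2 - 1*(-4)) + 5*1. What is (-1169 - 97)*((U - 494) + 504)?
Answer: -21522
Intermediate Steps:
U = 7 (U = (-2 + 4) + 5 = 2 + 5 = 7)
(-1169 - 97)*((U - 494) + 504) = (-1169 - 97)*((7 - 494) + 504) = -1266*(-487 + 504) = -1266*17 = -21522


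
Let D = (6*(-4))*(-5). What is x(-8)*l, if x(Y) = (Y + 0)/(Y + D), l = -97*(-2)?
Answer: -97/7 ≈ -13.857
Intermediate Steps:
D = 120 (D = -24*(-5) = 120)
l = 194
x(Y) = Y/(120 + Y) (x(Y) = (Y + 0)/(Y + 120) = Y/(120 + Y))
x(-8)*l = -8/(120 - 8)*194 = -8/112*194 = -8*1/112*194 = -1/14*194 = -97/7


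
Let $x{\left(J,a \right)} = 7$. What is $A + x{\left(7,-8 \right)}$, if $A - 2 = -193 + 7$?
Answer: $-177$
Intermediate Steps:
$A = -184$ ($A = 2 + \left(-193 + 7\right) = 2 - 186 = -184$)
$A + x{\left(7,-8 \right)} = -184 + 7 = -177$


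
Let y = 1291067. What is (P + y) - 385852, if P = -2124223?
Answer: -1219008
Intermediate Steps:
(P + y) - 385852 = (-2124223 + 1291067) - 385852 = -833156 - 385852 = -1219008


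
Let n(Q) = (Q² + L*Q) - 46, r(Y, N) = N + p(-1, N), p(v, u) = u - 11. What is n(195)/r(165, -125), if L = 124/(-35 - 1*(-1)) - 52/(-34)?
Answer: -638623/4437 ≈ -143.93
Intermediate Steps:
p(v, u) = -11 + u
r(Y, N) = -11 + 2*N (r(Y, N) = N + (-11 + N) = -11 + 2*N)
L = -36/17 (L = 124/(-35 + 1) - 52*(-1/34) = 124/(-34) + 26/17 = 124*(-1/34) + 26/17 = -62/17 + 26/17 = -36/17 ≈ -2.1176)
n(Q) = -46 + Q² - 36*Q/17 (n(Q) = (Q² - 36*Q/17) - 46 = -46 + Q² - 36*Q/17)
n(195)/r(165, -125) = (-46 + 195² - 36/17*195)/(-11 + 2*(-125)) = (-46 + 38025 - 7020/17)/(-11 - 250) = (638623/17)/(-261) = (638623/17)*(-1/261) = -638623/4437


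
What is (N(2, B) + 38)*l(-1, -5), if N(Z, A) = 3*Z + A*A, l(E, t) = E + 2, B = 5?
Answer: 69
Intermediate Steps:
l(E, t) = 2 + E
N(Z, A) = A² + 3*Z (N(Z, A) = 3*Z + A² = A² + 3*Z)
(N(2, B) + 38)*l(-1, -5) = ((5² + 3*2) + 38)*(2 - 1) = ((25 + 6) + 38)*1 = (31 + 38)*1 = 69*1 = 69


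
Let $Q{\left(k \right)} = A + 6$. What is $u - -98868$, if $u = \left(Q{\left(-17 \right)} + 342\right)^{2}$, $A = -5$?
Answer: $216517$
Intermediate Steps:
$Q{\left(k \right)} = 1$ ($Q{\left(k \right)} = -5 + 6 = 1$)
$u = 117649$ ($u = \left(1 + 342\right)^{2} = 343^{2} = 117649$)
$u - -98868 = 117649 - -98868 = 117649 + 98868 = 216517$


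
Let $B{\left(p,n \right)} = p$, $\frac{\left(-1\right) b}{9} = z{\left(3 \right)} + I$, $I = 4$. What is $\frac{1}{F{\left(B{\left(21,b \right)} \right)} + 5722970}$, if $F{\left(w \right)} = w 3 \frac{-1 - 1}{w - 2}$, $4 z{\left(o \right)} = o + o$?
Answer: $\frac{19}{108736304} \approx 1.7473 \cdot 10^{-7}$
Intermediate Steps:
$z{\left(o \right)} = \frac{o}{2}$ ($z{\left(o \right)} = \frac{o + o}{4} = \frac{2 o}{4} = \frac{o}{2}$)
$b = - \frac{99}{2}$ ($b = - 9 \left(\frac{1}{2} \cdot 3 + 4\right) = - 9 \left(\frac{3}{2} + 4\right) = \left(-9\right) \frac{11}{2} = - \frac{99}{2} \approx -49.5$)
$F{\left(w \right)} = - \frac{6 w}{-2 + w}$ ($F{\left(w \right)} = 3 w \left(- \frac{2}{-2 + w}\right) = - \frac{6 w}{-2 + w}$)
$\frac{1}{F{\left(B{\left(21,b \right)} \right)} + 5722970} = \frac{1}{\left(-6\right) 21 \frac{1}{-2 + 21} + 5722970} = \frac{1}{\left(-6\right) 21 \cdot \frac{1}{19} + 5722970} = \frac{1}{- \frac{126}{19} + 5722970} = \frac{1}{\frac{108736304}{19}} = \frac{19}{108736304}$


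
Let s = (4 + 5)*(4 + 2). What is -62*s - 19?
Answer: -3367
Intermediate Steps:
s = 54 (s = 9*6 = 54)
-62*s - 19 = -62*54 - 19 = -31*108 - 19 = -3348 - 19 = -3367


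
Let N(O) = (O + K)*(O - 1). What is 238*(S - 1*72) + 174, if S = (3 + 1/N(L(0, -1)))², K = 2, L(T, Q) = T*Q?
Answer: -30949/2 ≈ -15475.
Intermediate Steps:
L(T, Q) = Q*T
N(O) = (-1 + O)*(2 + O) (N(O) = (O + 2)*(O - 1) = (2 + O)*(-1 + O) = (-1 + O)*(2 + O))
S = 25/4 (S = (3 + 1/(-2 - 1*0 + (-1*0)²))² = (3 + 1/(-2 + 0 + 0²))² = (3 + 1/(-2 + 0 + 0))² = (3 + 1/(-2))² = (3 - ½)² = (5/2)² = 25/4 ≈ 6.2500)
238*(S - 1*72) + 174 = 238*(25/4 - 1*72) + 174 = 238*(25/4 - 72) + 174 = 238*(-263/4) + 174 = -31297/2 + 174 = -30949/2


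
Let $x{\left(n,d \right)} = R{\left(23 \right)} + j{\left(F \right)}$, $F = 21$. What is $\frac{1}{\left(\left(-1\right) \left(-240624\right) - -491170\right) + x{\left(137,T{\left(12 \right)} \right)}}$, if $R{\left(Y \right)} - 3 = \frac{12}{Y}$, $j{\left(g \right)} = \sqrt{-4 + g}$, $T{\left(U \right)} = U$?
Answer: $\frac{22771817}{16664359245568} - \frac{529 \sqrt{17}}{283294107174656} \approx 1.3665 \cdot 10^{-6}$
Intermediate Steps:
$R{\left(Y \right)} = 3 + \frac{12}{Y}$
$x{\left(n,d \right)} = \frac{81}{23} + \sqrt{17}$ ($x{\left(n,d \right)} = \left(3 + \frac{12}{23}\right) + \sqrt{-4 + 21} = \left(3 + 12 \cdot \frac{1}{23}\right) + \sqrt{17} = \left(3 + \frac{12}{23}\right) + \sqrt{17} = \frac{81}{23} + \sqrt{17}$)
$\frac{1}{\left(\left(-1\right) \left(-240624\right) - -491170\right) + x{\left(137,T{\left(12 \right)} \right)}} = \frac{1}{\left(\left(-1\right) \left(-240624\right) - -491170\right) + \left(\frac{81}{23} + \sqrt{17}\right)} = \frac{1}{\left(240624 + 491170\right) + \left(\frac{81}{23} + \sqrt{17}\right)} = \frac{1}{731794 + \left(\frac{81}{23} + \sqrt{17}\right)} = \frac{1}{\frac{16831343}{23} + \sqrt{17}}$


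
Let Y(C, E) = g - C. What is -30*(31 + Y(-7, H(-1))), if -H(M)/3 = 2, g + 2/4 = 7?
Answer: -1335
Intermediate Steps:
g = 13/2 (g = -½ + 7 = 13/2 ≈ 6.5000)
H(M) = -6 (H(M) = -3*2 = -6)
Y(C, E) = 13/2 - C
-30*(31 + Y(-7, H(-1))) = -30*(31 + (13/2 - 1*(-7))) = -30*(31 + (13/2 + 7)) = -30*(31 + 27/2) = -30*89/2 = -1335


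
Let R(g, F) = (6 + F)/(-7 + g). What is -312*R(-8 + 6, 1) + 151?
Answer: 1181/3 ≈ 393.67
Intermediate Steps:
R(g, F) = (6 + F)/(-7 + g)
-312*R(-8 + 6, 1) + 151 = -312*(6 + 1)/(-7 + (-8 + 6)) + 151 = -312*7/(-7 - 2) + 151 = -312*7/(-9) + 151 = -(-104)*7/3 + 151 = -312*(-7/9) + 151 = 728/3 + 151 = 1181/3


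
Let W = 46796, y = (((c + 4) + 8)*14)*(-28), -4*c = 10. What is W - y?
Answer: 50520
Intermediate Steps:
c = -5/2 (c = -1/4*10 = -5/2 ≈ -2.5000)
y = -3724 (y = (((-5/2 + 4) + 8)*14)*(-28) = ((3/2 + 8)*14)*(-28) = ((19/2)*14)*(-28) = 133*(-28) = -3724)
W - y = 46796 - 1*(-3724) = 46796 + 3724 = 50520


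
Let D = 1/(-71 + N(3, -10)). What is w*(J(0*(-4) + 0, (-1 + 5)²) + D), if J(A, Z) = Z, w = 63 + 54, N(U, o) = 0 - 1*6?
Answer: 144027/77 ≈ 1870.5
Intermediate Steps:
N(U, o) = -6 (N(U, o) = 0 - 6 = -6)
w = 117
D = -1/77 (D = 1/(-71 - 6) = 1/(-77) = -1/77 ≈ -0.012987)
w*(J(0*(-4) + 0, (-1 + 5)²) + D) = 117*((-1 + 5)² - 1/77) = 117*(4² - 1/77) = 117*(16 - 1/77) = 117*(1231/77) = 144027/77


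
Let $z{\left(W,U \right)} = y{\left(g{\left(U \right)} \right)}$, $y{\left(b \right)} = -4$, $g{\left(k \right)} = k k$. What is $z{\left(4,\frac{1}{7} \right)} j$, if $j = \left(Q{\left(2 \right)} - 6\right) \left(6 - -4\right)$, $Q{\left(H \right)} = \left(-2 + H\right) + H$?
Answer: $160$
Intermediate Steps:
$g{\left(k \right)} = k^{2}$
$Q{\left(H \right)} = -2 + 2 H$
$z{\left(W,U \right)} = -4$
$j = -40$ ($j = \left(\left(-2 + 2 \cdot 2\right) - 6\right) \left(6 - -4\right) = \left(\left(-2 + 4\right) - 6\right) \left(6 + 4\right) = \left(2 - 6\right) 10 = \left(-4\right) 10 = -40$)
$z{\left(4,\frac{1}{7} \right)} j = \left(-4\right) \left(-40\right) = 160$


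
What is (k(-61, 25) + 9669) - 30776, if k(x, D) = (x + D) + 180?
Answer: -20963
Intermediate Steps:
k(x, D) = 180 + D + x (k(x, D) = (D + x) + 180 = 180 + D + x)
(k(-61, 25) + 9669) - 30776 = ((180 + 25 - 61) + 9669) - 30776 = (144 + 9669) - 30776 = 9813 - 30776 = -20963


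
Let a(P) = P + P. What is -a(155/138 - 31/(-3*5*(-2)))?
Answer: -62/345 ≈ -0.17971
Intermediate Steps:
a(P) = 2*P
-a(155/138 - 31/(-3*5*(-2))) = -2*(155/138 - 31/(-3*5*(-2))) = -2*(155*(1/138) - 31/((-15*(-2)))) = -2*(155/138 - 31/30) = -2*31/345 = -1*62/345 = -62/345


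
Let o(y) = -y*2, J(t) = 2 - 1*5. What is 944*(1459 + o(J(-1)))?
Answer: 1382960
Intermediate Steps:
J(t) = -3 (J(t) = 2 - 5 = -3)
o(y) = -2*y
944*(1459 + o(J(-1))) = 944*(1459 - 2*(-3)) = 944*(1459 + 6) = 944*1465 = 1382960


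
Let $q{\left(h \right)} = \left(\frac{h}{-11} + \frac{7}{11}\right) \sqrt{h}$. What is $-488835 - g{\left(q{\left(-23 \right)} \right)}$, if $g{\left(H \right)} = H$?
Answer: $-488835 - \frac{30 i \sqrt{23}}{11} \approx -4.8884 \cdot 10^{5} - 13.08 i$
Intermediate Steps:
$q{\left(h \right)} = \sqrt{h} \left(\frac{7}{11} - \frac{h}{11}\right)$ ($q{\left(h \right)} = \left(h \left(- \frac{1}{11}\right) + 7 \cdot \frac{1}{11}\right) \sqrt{h} = \left(- \frac{h}{11} + \frac{7}{11}\right) \sqrt{h} = \left(\frac{7}{11} - \frac{h}{11}\right) \sqrt{h} = \sqrt{h} \left(\frac{7}{11} - \frac{h}{11}\right)$)
$-488835 - g{\left(q{\left(-23 \right)} \right)} = -488835 - \frac{\sqrt{-23} \left(7 - -23\right)}{11} = -488835 - \frac{i \sqrt{23} \left(7 + 23\right)}{11} = -488835 - \frac{1}{11} i \sqrt{23} \cdot 30 = -488835 - \frac{30 i \sqrt{23}}{11}$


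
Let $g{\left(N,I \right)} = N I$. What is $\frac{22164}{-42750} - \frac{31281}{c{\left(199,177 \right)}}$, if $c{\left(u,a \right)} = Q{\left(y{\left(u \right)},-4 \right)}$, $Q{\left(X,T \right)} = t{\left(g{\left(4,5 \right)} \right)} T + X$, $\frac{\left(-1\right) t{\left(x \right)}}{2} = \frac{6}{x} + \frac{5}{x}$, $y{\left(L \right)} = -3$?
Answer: $- \frac{1114411483}{49875} \approx -22344.0$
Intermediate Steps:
$g{\left(N,I \right)} = I N$
$t{\left(x \right)} = - \frac{22}{x}$ ($t{\left(x \right)} = - 2 \left(\frac{6}{x} + \frac{5}{x}\right) = - 2 \frac{11}{x} = - \frac{22}{x}$)
$Q{\left(X,T \right)} = X - \frac{11 T}{10}$ ($Q{\left(X,T \right)} = - \frac{22}{5 \cdot 4} T + X = - \frac{22}{20} T + X = \left(-22\right) \frac{1}{20} T + X = - \frac{11 T}{10} + X = X - \frac{11 T}{10}$)
$c{\left(u,a \right)} = \frac{7}{5}$ ($c{\left(u,a \right)} = -3 - - \frac{22}{5} = -3 + \frac{22}{5} = \frac{7}{5}$)
$\frac{22164}{-42750} - \frac{31281}{c{\left(199,177 \right)}} = \frac{22164}{-42750} - \frac{31281}{\frac{7}{5}} = 22164 \left(- \frac{1}{42750}\right) - \frac{156405}{7} = - \frac{3694}{7125} - \frac{156405}{7} = - \frac{1114411483}{49875}$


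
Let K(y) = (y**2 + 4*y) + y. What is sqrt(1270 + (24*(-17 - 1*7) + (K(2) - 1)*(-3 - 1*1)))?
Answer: sqrt(642) ≈ 25.338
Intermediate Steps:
K(y) = y**2 + 5*y
sqrt(1270 + (24*(-17 - 1*7) + (K(2) - 1)*(-3 - 1*1))) = sqrt(1270 + (24*(-17 - 1*7) + (2*(5 + 2) - 1)*(-3 - 1*1))) = sqrt(1270 + (24*(-17 - 7) + (2*7 - 1)*(-3 - 1))) = sqrt(1270 + (24*(-24) + (14 - 1)*(-4))) = sqrt(1270 + (-576 + 13*(-4))) = sqrt(1270 + (-576 - 52)) = sqrt(1270 - 628) = sqrt(642)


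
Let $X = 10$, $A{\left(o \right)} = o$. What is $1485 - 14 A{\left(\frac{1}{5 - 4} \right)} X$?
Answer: $-207900$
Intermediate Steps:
$1485 - 14 A{\left(\frac{1}{5 - 4} \right)} X = 1485 - \frac{14}{5 - 4} \cdot 10 = 1485 - \frac{14}{1} \cdot 10 = 1485 \left(-14\right) 1 \cdot 10 = 1485 \left(\left(-14\right) 10\right) = 1485 \left(-140\right) = -207900$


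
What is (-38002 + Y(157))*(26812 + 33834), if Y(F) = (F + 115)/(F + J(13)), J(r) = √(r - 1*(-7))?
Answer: -56759110165884/24629 - 32991424*√5/24629 ≈ -2.3046e+9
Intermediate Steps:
J(r) = √(7 + r) (J(r) = √(r + 7) = √(7 + r))
Y(F) = (115 + F)/(F + 2*√5) (Y(F) = (F + 115)/(F + √(7 + 13)) = (115 + F)/(F + √20) = (115 + F)/(F + 2*√5))
(-38002 + Y(157))*(26812 + 33834) = (-38002 + (115 + 157)/(157 + 2*√5))*(26812 + 33834) = (-38002 + 272/(157 + 2*√5))*60646 = -2304669292 + 16495712/(157 + 2*√5)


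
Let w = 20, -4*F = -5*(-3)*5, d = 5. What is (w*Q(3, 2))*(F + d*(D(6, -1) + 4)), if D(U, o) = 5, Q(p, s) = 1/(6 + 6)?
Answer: 175/4 ≈ 43.750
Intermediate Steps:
Q(p, s) = 1/12
F = -75/4 (F = -(-5*(-3))*5/4 = -15*5/4 = -¼*75 = -75/4 ≈ -18.750)
(w*Q(3, 2))*(F + d*(D(6, -1) + 4)) = (20*(1/12))*(-75/4 + 5*(5 + 4)) = 5*(-75/4 + 5*9)/3 = 5*(-75/4 + 45)/3 = (5/3)*(105/4) = 175/4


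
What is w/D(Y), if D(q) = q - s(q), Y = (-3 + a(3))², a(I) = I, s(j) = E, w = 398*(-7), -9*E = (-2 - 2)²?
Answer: -12537/8 ≈ -1567.1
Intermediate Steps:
E = -16/9 (E = -(-2 - 2)²/9 = -⅑*(-4)² = -⅑*16 = -16/9 ≈ -1.7778)
w = -2786
s(j) = -16/9
Y = 0 (Y = (-3 + 3)² = 0² = 0)
D(q) = 16/9 + q (D(q) = q - 1*(-16/9) = q + 16/9 = 16/9 + q)
w/D(Y) = -2786/(16/9 + 0) = -2786/16/9 = -2786*9/16 = -12537/8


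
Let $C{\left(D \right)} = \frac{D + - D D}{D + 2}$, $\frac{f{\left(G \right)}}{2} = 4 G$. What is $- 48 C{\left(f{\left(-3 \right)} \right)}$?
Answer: $- \frac{14400}{11} \approx -1309.1$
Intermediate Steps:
$f{\left(G \right)} = 8 G$ ($f{\left(G \right)} = 2 \cdot 4 G = 8 G$)
$C{\left(D \right)} = \frac{D - D^{2}}{2 + D}$
$- 48 C{\left(f{\left(-3 \right)} \right)} = - 48 \frac{8 \left(-3\right) \left(1 - 8 \left(-3\right)\right)}{2 + 8 \left(-3\right)} = - 48 \left(- \frac{24 \left(1 - -24\right)}{2 - 24}\right) = - 48 \left(- \frac{24 \left(1 + 24\right)}{-22}\right) = - 48 \left(\left(-24\right) \left(- \frac{1}{22}\right) 25\right) = \left(-48\right) \frac{300}{11} = - \frac{14400}{11}$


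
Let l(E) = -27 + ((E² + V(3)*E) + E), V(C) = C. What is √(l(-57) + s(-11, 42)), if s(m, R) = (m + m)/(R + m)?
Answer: 2*√719138/31 ≈ 54.711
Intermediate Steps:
s(m, R) = 2*m/(R + m) (s(m, R) = (2*m)/(R + m) = 2*m/(R + m))
l(E) = -27 + E² + 4*E (l(E) = -27 + ((E² + 3*E) + E) = -27 + (E² + 4*E) = -27 + E² + 4*E)
√(l(-57) + s(-11, 42)) = √((-27 + (-57)² + 4*(-57)) + 2*(-11)/(42 - 11)) = √((-27 + 3249 - 228) + 2*(-11)/31) = √(2994 + 2*(-11)*(1/31)) = √(2994 - 22/31) = √(92792/31) = 2*√719138/31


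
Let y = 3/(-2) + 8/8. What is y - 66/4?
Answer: -17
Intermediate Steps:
y = -½ (y = 3*(-½) + 8*(⅛) = -3/2 + 1 = -½ ≈ -0.50000)
y - 66/4 = -½ - 66/4 = -½ - 11*3/2 = -½ - 33/2 = -17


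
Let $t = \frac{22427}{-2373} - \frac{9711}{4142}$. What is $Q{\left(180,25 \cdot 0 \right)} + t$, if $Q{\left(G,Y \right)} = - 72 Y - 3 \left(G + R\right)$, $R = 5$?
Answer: $- \frac{5571012967}{9828966} \approx -566.79$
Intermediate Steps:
$t = - \frac{115936837}{9828966}$ ($t = 22427 \left(- \frac{1}{2373}\right) - \frac{9711}{4142} = - \frac{22427}{2373} - \frac{9711}{4142} = - \frac{115936837}{9828966} \approx -11.795$)
$Q{\left(G,Y \right)} = -15 - 72 Y - 3 G$ ($Q{\left(G,Y \right)} = - 72 Y - 3 \left(G + 5\right) = - 72 Y - 3 \left(5 + G\right) = - 72 Y - \left(15 + 3 G\right) = -15 - 72 Y - 3 G$)
$Q{\left(180,25 \cdot 0 \right)} + t = \left(-15 - 72 \cdot 25 \cdot 0 - 540\right) - \frac{115936837}{9828966} = \left(-15 - 0 - 540\right) - \frac{115936837}{9828966} = \left(-15 + 0 - 540\right) - \frac{115936837}{9828966} = -555 - \frac{115936837}{9828966} = - \frac{5571012967}{9828966}$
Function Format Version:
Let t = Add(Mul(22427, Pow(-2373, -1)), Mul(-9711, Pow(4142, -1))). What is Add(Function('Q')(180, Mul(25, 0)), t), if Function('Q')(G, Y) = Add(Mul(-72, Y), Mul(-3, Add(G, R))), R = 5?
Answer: Rational(-5571012967, 9828966) ≈ -566.79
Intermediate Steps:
t = Rational(-115936837, 9828966) (t = Add(Mul(22427, Rational(-1, 2373)), Mul(-9711, Rational(1, 4142))) = Add(Rational(-22427, 2373), Rational(-9711, 4142)) = Rational(-115936837, 9828966) ≈ -11.795)
Function('Q')(G, Y) = Add(-15, Mul(-72, Y), Mul(-3, G)) (Function('Q')(G, Y) = Add(Mul(-72, Y), Mul(-3, Add(G, 5))) = Add(Mul(-72, Y), Mul(-3, Add(5, G))) = Add(Mul(-72, Y), Add(-15, Mul(-3, G))) = Add(-15, Mul(-72, Y), Mul(-3, G)))
Add(Function('Q')(180, Mul(25, 0)), t) = Add(Add(-15, Mul(-72, Mul(25, 0)), Mul(-3, 180)), Rational(-115936837, 9828966)) = Add(Add(-15, Mul(-72, 0), -540), Rational(-115936837, 9828966)) = Add(Add(-15, 0, -540), Rational(-115936837, 9828966)) = Add(-555, Rational(-115936837, 9828966)) = Rational(-5571012967, 9828966)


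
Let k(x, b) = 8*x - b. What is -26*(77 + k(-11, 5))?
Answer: 416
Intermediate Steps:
k(x, b) = -b + 8*x
-26*(77 + k(-11, 5)) = -26*(77 + (-1*5 + 8*(-11))) = -26*(77 + (-5 - 88)) = -26*(77 - 93) = -26*(-16) = 416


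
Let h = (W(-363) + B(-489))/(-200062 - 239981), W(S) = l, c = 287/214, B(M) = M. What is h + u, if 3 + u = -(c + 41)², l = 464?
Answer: -36188743096787/20152209228 ≈ -1795.8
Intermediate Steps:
c = 287/214 (c = 287*(1/214) = 287/214 ≈ 1.3411)
W(S) = 464
h = 25/440043 (h = (464 - 489)/(-200062 - 239981) = -25/(-440043) = -25*(-1/440043) = 25/440043 ≈ 5.6813e-5)
u = -82239109/45796 (u = -3 - (287/214 + 41)² = -3 - (9061/214)² = -3 - 1*82101721/45796 = -3 - 82101721/45796 = -82239109/45796 ≈ -1795.8)
h + u = 25/440043 - 82239109/45796 = -36188743096787/20152209228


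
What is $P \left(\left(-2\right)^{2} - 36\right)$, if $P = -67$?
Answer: $2144$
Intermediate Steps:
$P \left(\left(-2\right)^{2} - 36\right) = - 67 \left(\left(-2\right)^{2} - 36\right) = - 67 \left(4 - 36\right) = \left(-67\right) \left(-32\right) = 2144$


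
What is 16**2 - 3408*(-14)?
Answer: 47968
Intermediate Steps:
16**2 - 3408*(-14) = 256 - 426*(-112) = 256 + 47712 = 47968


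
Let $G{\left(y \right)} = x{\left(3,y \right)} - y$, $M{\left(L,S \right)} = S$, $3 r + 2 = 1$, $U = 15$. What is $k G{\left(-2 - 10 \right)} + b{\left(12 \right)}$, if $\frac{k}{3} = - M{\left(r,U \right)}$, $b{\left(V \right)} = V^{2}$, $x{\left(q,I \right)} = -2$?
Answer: $-306$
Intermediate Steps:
$r = - \frac{1}{3}$ ($r = - \frac{2}{3} + \frac{1}{3} \cdot 1 = - \frac{2}{3} + \frac{1}{3} = - \frac{1}{3} \approx -0.33333$)
$G{\left(y \right)} = -2 - y$
$k = -45$ ($k = 3 \left(\left(-1\right) 15\right) = 3 \left(-15\right) = -45$)
$k G{\left(-2 - 10 \right)} + b{\left(12 \right)} = - 45 \left(-2 - \left(-2 - 10\right)\right) + 12^{2} = - 45 \left(-2 - -12\right) + 144 = - 45 \left(-2 + 12\right) + 144 = \left(-45\right) 10 + 144 = -450 + 144 = -306$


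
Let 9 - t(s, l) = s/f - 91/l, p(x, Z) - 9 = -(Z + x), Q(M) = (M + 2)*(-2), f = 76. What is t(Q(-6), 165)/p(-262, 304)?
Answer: -29614/103455 ≈ -0.28625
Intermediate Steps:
Q(M) = -4 - 2*M (Q(M) = (2 + M)*(-2) = -4 - 2*M)
p(x, Z) = 9 - Z - x (p(x, Z) = 9 - (Z + x) = 9 + (-Z - x) = 9 - Z - x)
t(s, l) = 9 + 91/l - s/76 (t(s, l) = 9 - (s/76 - 91/l) = 9 - (-91/l + s/76) = 9 + (91/l - s/76) = 9 + 91/l - s/76)
t(Q(-6), 165)/p(-262, 304) = (9 + 91/165 - (-4 - 2*(-6))/76)/(9 - 1*304 - 1*(-262)) = (9 + 91*(1/165) - (-4 + 12)/76)/(9 - 304 + 262) = (9 + 91/165 - 1/76*8)/(-33) = (9 + 91/165 - 2/19)*(-1/33) = (29614/3135)*(-1/33) = -29614/103455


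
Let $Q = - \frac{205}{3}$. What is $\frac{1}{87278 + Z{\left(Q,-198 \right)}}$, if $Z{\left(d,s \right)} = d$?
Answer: $\frac{3}{261629} \approx 1.1467 \cdot 10^{-5}$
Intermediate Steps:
$Q = - \frac{205}{3}$ ($Q = \left(-205\right) \frac{1}{3} = - \frac{205}{3} \approx -68.333$)
$\frac{1}{87278 + Z{\left(Q,-198 \right)}} = \frac{1}{87278 - \frac{205}{3}} = \frac{1}{\frac{261629}{3}} = \frac{3}{261629}$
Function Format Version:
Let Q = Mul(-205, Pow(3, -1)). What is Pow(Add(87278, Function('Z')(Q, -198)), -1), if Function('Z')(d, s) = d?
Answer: Rational(3, 261629) ≈ 1.1467e-5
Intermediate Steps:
Q = Rational(-205, 3) (Q = Mul(-205, Rational(1, 3)) = Rational(-205, 3) ≈ -68.333)
Pow(Add(87278, Function('Z')(Q, -198)), -1) = Pow(Add(87278, Rational(-205, 3)), -1) = Pow(Rational(261629, 3), -1) = Rational(3, 261629)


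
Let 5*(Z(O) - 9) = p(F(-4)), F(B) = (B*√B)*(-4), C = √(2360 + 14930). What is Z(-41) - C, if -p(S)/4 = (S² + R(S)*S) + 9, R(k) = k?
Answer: 8201/5 - √17290 ≈ 1508.7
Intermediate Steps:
C = √17290 ≈ 131.49
F(B) = -4*B^(3/2) (F(B) = B^(3/2)*(-4) = -4*B^(3/2))
p(S) = -36 - 8*S² (p(S) = -4*((S² + S*S) + 9) = -4*((S² + S²) + 9) = -4*(2*S² + 9) = -4*(9 + 2*S²) = -36 - 8*S²)
Z(O) = 8201/5 (Z(O) = 9 + (-36 - 8*(-(-32)*I)²)/5 = 9 + (-36 - 8*(32*I)²)/5 = 9 + (-36 - 8*(-1024))/5 = 9 + (-36 + 8192)/5 = 9 + (⅕)*8156 = 9 + 8156/5 = 8201/5)
Z(-41) - C = 8201/5 - √17290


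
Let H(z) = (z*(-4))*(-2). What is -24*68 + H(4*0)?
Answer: -1632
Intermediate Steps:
H(z) = 8*z (H(z) = -4*z*(-2) = 8*z)
-24*68 + H(4*0) = -24*68 + 8*(4*0) = -1632 + 8*0 = -1632 + 0 = -1632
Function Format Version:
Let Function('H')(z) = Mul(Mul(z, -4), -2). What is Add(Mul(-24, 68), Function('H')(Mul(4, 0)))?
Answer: -1632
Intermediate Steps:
Function('H')(z) = Mul(8, z) (Function('H')(z) = Mul(Mul(-4, z), -2) = Mul(8, z))
Add(Mul(-24, 68), Function('H')(Mul(4, 0))) = Add(Mul(-24, 68), Mul(8, Mul(4, 0))) = Add(-1632, Mul(8, 0)) = Add(-1632, 0) = -1632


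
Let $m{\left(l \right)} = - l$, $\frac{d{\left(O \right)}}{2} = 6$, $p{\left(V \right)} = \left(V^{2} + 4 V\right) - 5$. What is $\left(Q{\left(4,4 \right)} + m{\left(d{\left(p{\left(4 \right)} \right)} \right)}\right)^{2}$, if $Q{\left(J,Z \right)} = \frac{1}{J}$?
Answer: $\frac{2209}{16} \approx 138.06$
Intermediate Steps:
$p{\left(V \right)} = -5 + V^{2} + 4 V$
$d{\left(O \right)} = 12$ ($d{\left(O \right)} = 2 \cdot 6 = 12$)
$\left(Q{\left(4,4 \right)} + m{\left(d{\left(p{\left(4 \right)} \right)} \right)}\right)^{2} = \left(\frac{1}{4} - 12\right)^{2} = \left(- \frac{47}{4}\right)^{2} = \frac{2209}{16}$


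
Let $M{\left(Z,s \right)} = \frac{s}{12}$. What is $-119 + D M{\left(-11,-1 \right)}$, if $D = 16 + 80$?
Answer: $-127$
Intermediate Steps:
$M{\left(Z,s \right)} = \frac{s}{12}$ ($M{\left(Z,s \right)} = s \frac{1}{12} = \frac{s}{12}$)
$D = 96$
$-119 + D M{\left(-11,-1 \right)} = -119 + 96 \cdot \frac{1}{12} \left(-1\right) = -119 + 96 \left(- \frac{1}{12}\right) = -119 - 8 = -127$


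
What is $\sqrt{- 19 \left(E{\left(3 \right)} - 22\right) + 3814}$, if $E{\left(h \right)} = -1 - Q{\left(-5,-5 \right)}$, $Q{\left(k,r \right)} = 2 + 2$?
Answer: $\sqrt{4327} \approx 65.78$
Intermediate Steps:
$Q{\left(k,r \right)} = 4$
$E{\left(h \right)} = -5$ ($E{\left(h \right)} = -1 - 4 = -5$)
$\sqrt{- 19 \left(E{\left(3 \right)} - 22\right) + 3814} = \sqrt{- 19 \left(-5 - 22\right) + 3814} = \sqrt{\left(-19\right) \left(-27\right) + 3814} = \sqrt{513 + 3814} = \sqrt{4327}$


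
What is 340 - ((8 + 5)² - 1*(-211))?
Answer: -40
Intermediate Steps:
340 - ((8 + 5)² - 1*(-211)) = 340 - (13² + 211) = 340 - (169 + 211) = 340 - 1*380 = 340 - 380 = -40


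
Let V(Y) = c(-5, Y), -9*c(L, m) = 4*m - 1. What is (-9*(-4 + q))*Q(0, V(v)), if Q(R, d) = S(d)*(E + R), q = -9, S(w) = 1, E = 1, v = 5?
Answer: 117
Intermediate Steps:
c(L, m) = ⅑ - 4*m/9 (c(L, m) = -(4*m - 1)/9 = -(-1 + 4*m)/9 = ⅑ - 4*m/9)
V(Y) = ⅑ - 4*Y/9
Q(R, d) = 1 + R (Q(R, d) = 1*(1 + R) = 1 + R)
(-9*(-4 + q))*Q(0, V(v)) = (-9*(-4 - 9))*(1 + 0) = -9*(-13)*1 = 117*1 = 117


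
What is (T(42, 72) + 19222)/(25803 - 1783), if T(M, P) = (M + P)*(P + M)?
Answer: 16109/12010 ≈ 1.3413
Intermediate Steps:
T(M, P) = (M + P)² (T(M, P) = (M + P)*(M + P) = (M + P)²)
(T(42, 72) + 19222)/(25803 - 1783) = ((42 + 72)² + 19222)/(25803 - 1783) = (114² + 19222)/24020 = (12996 + 19222)*(1/24020) = 32218*(1/24020) = 16109/12010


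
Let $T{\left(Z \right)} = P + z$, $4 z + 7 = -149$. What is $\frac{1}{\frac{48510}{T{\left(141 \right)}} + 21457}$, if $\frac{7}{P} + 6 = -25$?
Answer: $\frac{608}{12293951} \approx 4.9455 \cdot 10^{-5}$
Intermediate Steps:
$z = -39$ ($z = - \frac{7}{4} + \frac{1}{4} \left(-149\right) = - \frac{7}{4} - \frac{149}{4} = -39$)
$P = - \frac{7}{31}$ ($P = \frac{7}{-6 - 25} = \frac{7}{-31} = 7 \left(- \frac{1}{31}\right) = - \frac{7}{31} \approx -0.22581$)
$T{\left(Z \right)} = - \frac{1216}{31}$ ($T{\left(Z \right)} = - \frac{7}{31} - 39 = - \frac{1216}{31}$)
$\frac{1}{\frac{48510}{T{\left(141 \right)}} + 21457} = \frac{1}{\frac{48510}{- \frac{1216}{31}} + 21457} = \frac{1}{48510 \left(- \frac{31}{1216}\right) + 21457} = \frac{1}{- \frac{751905}{608} + 21457} = \frac{1}{\frac{12293951}{608}} = \frac{608}{12293951}$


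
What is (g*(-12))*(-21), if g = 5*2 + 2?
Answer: 3024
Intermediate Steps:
g = 12 (g = 10 + 2 = 12)
(g*(-12))*(-21) = (12*(-12))*(-21) = -144*(-21) = 3024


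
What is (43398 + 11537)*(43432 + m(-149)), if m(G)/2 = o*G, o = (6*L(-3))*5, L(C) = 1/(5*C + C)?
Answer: 7239663910/3 ≈ 2.4132e+9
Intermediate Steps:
L(C) = 1/(6*C)
o = -5/3 (o = (6*((⅙)/(-3)))*5 = (6*((⅙)*(-⅓)))*5 = (6*(-1/18))*5 = -⅓*5 = -5/3 ≈ -1.6667)
m(G) = -10*G/3 (m(G) = 2*(-5*G/3) = -10*G/3)
(43398 + 11537)*(43432 + m(-149)) = (43398 + 11537)*(43432 - 10/3*(-149)) = 54935*(43432 + 1490/3) = 54935*(131786/3) = 7239663910/3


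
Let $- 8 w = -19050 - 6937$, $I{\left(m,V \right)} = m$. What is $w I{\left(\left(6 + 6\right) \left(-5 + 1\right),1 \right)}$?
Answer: $-155922$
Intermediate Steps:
$w = \frac{25987}{8}$ ($w = - \frac{-19050 - 6937}{8} = \left(- \frac{1}{8}\right) \left(-25987\right) = \frac{25987}{8} \approx 3248.4$)
$w I{\left(\left(6 + 6\right) \left(-5 + 1\right),1 \right)} = \frac{25987 \left(6 + 6\right) \left(-5 + 1\right)}{8} = \frac{25987 \cdot 12 \left(-4\right)}{8} = \frac{25987}{8} \left(-48\right) = -155922$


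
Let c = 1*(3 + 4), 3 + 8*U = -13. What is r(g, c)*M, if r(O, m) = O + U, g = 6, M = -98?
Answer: -392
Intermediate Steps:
U = -2 (U = -3/8 + (⅛)*(-13) = -3/8 - 13/8 = -2)
c = 7 (c = 1*7 = 7)
r(O, m) = -2 + O (r(O, m) = O - 2 = -2 + O)
r(g, c)*M = (-2 + 6)*(-98) = 4*(-98) = -392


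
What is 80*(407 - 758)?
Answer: -28080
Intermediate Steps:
80*(407 - 758) = 80*(-351) = -28080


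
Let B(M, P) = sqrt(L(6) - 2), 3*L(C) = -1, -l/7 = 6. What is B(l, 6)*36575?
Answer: 36575*I*sqrt(21)/3 ≈ 55869.0*I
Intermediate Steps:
l = -42 (l = -7*6 = -42)
L(C) = -1/3 (L(C) = (1/3)*(-1) = -1/3)
B(M, P) = I*sqrt(21)/3 (B(M, P) = sqrt(-1/3 - 2) = sqrt(-7/3) = I*sqrt(21)/3)
B(l, 6)*36575 = (I*sqrt(21)/3)*36575 = 36575*I*sqrt(21)/3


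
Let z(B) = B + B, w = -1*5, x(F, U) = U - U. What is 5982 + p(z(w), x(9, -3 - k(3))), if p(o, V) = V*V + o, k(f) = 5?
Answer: 5972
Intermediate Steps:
x(F, U) = 0
w = -5
z(B) = 2*B
p(o, V) = o + V² (p(o, V) = V² + o = o + V²)
5982 + p(z(w), x(9, -3 - k(3))) = 5982 + (2*(-5) + 0²) = 5982 + (-10 + 0) = 5982 - 10 = 5972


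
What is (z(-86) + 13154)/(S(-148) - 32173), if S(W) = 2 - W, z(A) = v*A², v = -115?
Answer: 837386/32023 ≈ 26.150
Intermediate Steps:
z(A) = -115*A²
(z(-86) + 13154)/(S(-148) - 32173) = (-115*(-86)² + 13154)/((2 - 1*(-148)) - 32173) = (-115*7396 + 13154)/((2 + 148) - 32173) = (-850540 + 13154)/(150 - 32173) = -837386/(-32023) = -837386*(-1/32023) = 837386/32023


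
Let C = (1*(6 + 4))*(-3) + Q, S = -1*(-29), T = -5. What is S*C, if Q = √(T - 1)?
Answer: -870 + 29*I*√6 ≈ -870.0 + 71.035*I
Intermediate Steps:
Q = I*√6 (Q = √(-5 - 1) = √(-6) = I*√6 ≈ 2.4495*I)
S = 29
C = -30 + I*√6 (C = (1*(6 + 4))*(-3) + I*√6 = (1*10)*(-3) + I*√6 = 10*(-3) + I*√6 = -30 + I*√6 ≈ -30.0 + 2.4495*I)
S*C = 29*(-30 + I*√6) = -870 + 29*I*√6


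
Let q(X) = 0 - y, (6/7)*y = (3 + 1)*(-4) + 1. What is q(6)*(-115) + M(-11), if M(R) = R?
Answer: -4047/2 ≈ -2023.5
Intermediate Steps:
y = -35/2 (y = 7*((3 + 1)*(-4) + 1)/6 = 7*(4*(-4) + 1)/6 = 7*(-16 + 1)/6 = (7/6)*(-15) = -35/2 ≈ -17.500)
q(X) = 35/2 (q(X) = 0 - 1*(-35/2) = 0 + 35/2 = 35/2)
q(6)*(-115) + M(-11) = (35/2)*(-115) - 11 = -4025/2 - 11 = -4047/2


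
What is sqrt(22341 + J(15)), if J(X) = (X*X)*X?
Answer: 2*sqrt(6429) ≈ 160.36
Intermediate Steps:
J(X) = X**3 (J(X) = X**2*X = X**3)
sqrt(22341 + J(15)) = sqrt(22341 + 15**3) = sqrt(22341 + 3375) = sqrt(25716) = 2*sqrt(6429)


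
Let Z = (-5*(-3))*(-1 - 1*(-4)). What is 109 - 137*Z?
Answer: -6056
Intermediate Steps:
Z = 45 (Z = 15*(-1 + 4) = 15*3 = 45)
109 - 137*Z = 109 - 137*45 = 109 - 6165 = -6056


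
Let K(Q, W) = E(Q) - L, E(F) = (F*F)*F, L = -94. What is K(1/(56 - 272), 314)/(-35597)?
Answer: -947303423/358735744512 ≈ -0.0026407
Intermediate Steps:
E(F) = F**3 (E(F) = F**2*F = F**3)
K(Q, W) = 94 + Q**3 (K(Q, W) = Q**3 - 1*(-94) = Q**3 + 94 = 94 + Q**3)
K(1/(56 - 272), 314)/(-35597) = (94 + (1/(56 - 272))**3)/(-35597) = (94 + (1/(-216))**3)*(-1/35597) = (94 + (-1/216)**3)*(-1/35597) = (94 - 1/10077696)*(-1/35597) = (947303423/10077696)*(-1/35597) = -947303423/358735744512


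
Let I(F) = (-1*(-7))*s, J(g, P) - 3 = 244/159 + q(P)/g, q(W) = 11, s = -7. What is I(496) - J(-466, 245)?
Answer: -3964843/74094 ≈ -53.511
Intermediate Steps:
J(g, P) = 721/159 + 11/g (J(g, P) = 3 + (244/159 + 11/g) = 721/159 + 11/g)
I(F) = -49 (I(F) = -1*(-7)*(-7) = 7*(-7) = -49)
I(496) - J(-466, 245) = -49 - (721/159 + 11/(-466)) = -49 - (721/159 + 11*(-1/466)) = -49 - (721/159 - 11/466) = -49 - 1*334237/74094 = -49 - 334237/74094 = -3964843/74094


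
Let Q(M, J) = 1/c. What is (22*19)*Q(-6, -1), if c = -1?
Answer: -418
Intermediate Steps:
Q(M, J) = -1 (Q(M, J) = 1/(-1) = -1)
(22*19)*Q(-6, -1) = (22*19)*(-1) = 418*(-1) = -418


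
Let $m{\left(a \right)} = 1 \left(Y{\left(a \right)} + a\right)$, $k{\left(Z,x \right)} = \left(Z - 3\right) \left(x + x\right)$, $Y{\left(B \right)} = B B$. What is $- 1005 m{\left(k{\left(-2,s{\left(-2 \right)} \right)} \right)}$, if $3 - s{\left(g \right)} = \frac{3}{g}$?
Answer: $-1989900$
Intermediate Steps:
$s{\left(g \right)} = 3 - \frac{3}{g}$
$Y{\left(B \right)} = B^{2}$
$k{\left(Z,x \right)} = 2 x \left(-3 + Z\right)$ ($k{\left(Z,x \right)} = \left(-3 + Z\right) 2 x = 2 x \left(-3 + Z\right)$)
$m{\left(a \right)} = a + a^{2}$ ($m{\left(a \right)} = 1 \left(a^{2} + a\right) = 1 \left(a + a^{2}\right) = a + a^{2}$)
$- 1005 m{\left(k{\left(-2,s{\left(-2 \right)} \right)} \right)} = - 1005 \cdot 2 \left(3 - \frac{3}{-2}\right) \left(-3 - 2\right) \left(1 + 2 \left(3 - \frac{3}{-2}\right) \left(-3 - 2\right)\right) = - 1005 \cdot 2 \left(3 - - \frac{3}{2}\right) \left(-5\right) \left(1 + 2 \left(3 - - \frac{3}{2}\right) \left(-5\right)\right) = - 1005 \cdot 2 \left(3 + \frac{3}{2}\right) \left(-5\right) \left(1 + 2 \left(3 + \frac{3}{2}\right) \left(-5\right)\right) = - 1005 \cdot 2 \cdot \frac{9}{2} \left(-5\right) \left(1 + 2 \cdot \frac{9}{2} \left(-5\right)\right) = - 1005 \left(- 45 \left(1 - 45\right)\right) = - 1005 \left(\left(-45\right) \left(-44\right)\right) = \left(-1005\right) 1980 = -1989900$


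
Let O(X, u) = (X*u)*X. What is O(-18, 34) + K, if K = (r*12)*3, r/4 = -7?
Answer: 10008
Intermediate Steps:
r = -28 (r = 4*(-7) = -28)
O(X, u) = u*X**2
K = -1008 (K = -28*12*3 = -336*3 = -1008)
O(-18, 34) + K = 34*(-18)**2 - 1008 = 34*324 - 1008 = 11016 - 1008 = 10008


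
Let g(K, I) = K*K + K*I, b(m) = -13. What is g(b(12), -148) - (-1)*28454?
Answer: 30547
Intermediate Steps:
g(K, I) = K² + I*K
g(b(12), -148) - (-1)*28454 = -13*(-148 - 13) - (-1)*28454 = -13*(-161) - 1*(-28454) = 2093 + 28454 = 30547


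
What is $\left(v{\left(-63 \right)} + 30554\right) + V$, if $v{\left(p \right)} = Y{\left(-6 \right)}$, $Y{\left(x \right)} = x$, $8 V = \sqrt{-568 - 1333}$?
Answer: $30548 + \frac{i \sqrt{1901}}{8} \approx 30548.0 + 5.4501 i$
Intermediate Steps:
$V = \frac{i \sqrt{1901}}{8}$ ($V = \frac{\sqrt{-568 - 1333}}{8} = \frac{\sqrt{-1901}}{8} = \frac{i \sqrt{1901}}{8} \approx 5.4501 i$)
$v{\left(p \right)} = -6$
$\left(v{\left(-63 \right)} + 30554\right) + V = \left(-6 + 30554\right) + \frac{i \sqrt{1901}}{8} = 30548 + \frac{i \sqrt{1901}}{8}$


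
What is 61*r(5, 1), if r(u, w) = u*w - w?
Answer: 244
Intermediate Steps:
r(u, w) = -w + u*w
61*r(5, 1) = 61*(1*(-1 + 5)) = 61*(1*4) = 61*4 = 244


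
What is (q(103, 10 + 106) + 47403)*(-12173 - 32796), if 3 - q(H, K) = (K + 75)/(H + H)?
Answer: -439142296205/206 ≈ -2.1318e+9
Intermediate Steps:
q(H, K) = 3 - (75 + K)/(2*H) (q(H, K) = 3 - (K + 75)/(H + H) = 3 - (75 + K)/(2*H))
(q(103, 10 + 106) + 47403)*(-12173 - 32796) = ((½)*(-75 - (10 + 106) + 6*103)/103 + 47403)*(-12173 - 32796) = ((½)*(1/103)*(-75 - 1*116 + 618) + 47403)*(-44969) = ((½)*(1/103)*(-75 - 116 + 618) + 47403)*(-44969) = ((½)*(1/103)*427 + 47403)*(-44969) = (427/206 + 47403)*(-44969) = (9765445/206)*(-44969) = -439142296205/206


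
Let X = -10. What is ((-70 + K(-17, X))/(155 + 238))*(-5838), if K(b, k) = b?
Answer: 169302/131 ≈ 1292.4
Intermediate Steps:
((-70 + K(-17, X))/(155 + 238))*(-5838) = ((-70 - 17)/(155 + 238))*(-5838) = -87/393*(-5838) = -87*1/393*(-5838) = -29/131*(-5838) = 169302/131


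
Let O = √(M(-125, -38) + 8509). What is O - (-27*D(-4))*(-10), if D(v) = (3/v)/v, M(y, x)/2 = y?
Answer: -405/8 + √8259 ≈ 40.254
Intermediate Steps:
M(y, x) = 2*y
D(v) = 3/v²
O = √8259 (O = √(2*(-125) + 8509) = √(-250 + 8509) = √8259 ≈ 90.879)
O - (-27*D(-4))*(-10) = √8259 - (-81/(-4)²)*(-10) = √8259 - (-81/16)*(-10) = √8259 - (-27*3/16)*(-10) = √8259 - (-81)*(-10)/16 = √8259 - 1*405/8 = √8259 - 405/8 = -405/8 + √8259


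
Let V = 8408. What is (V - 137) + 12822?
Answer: 21093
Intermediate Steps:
(V - 137) + 12822 = (8408 - 137) + 12822 = 8271 + 12822 = 21093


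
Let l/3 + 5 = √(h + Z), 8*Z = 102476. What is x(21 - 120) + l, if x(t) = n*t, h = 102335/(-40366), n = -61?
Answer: 6024 + 3*√5216961803693/20183 ≈ 6363.5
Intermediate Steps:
Z = 25619/2 (Z = (⅛)*102476 = 25619/2 ≈ 12810.)
h = -102335/40366 (h = 102335*(-1/40366) = -102335/40366 ≈ -2.5352)
l = -15 + 3*√5216961803693/20183 (l = -15 + 3*√(-102335/40366 + 25619/2) = -15 + 3*√(258482971/20183) = -15 + 3*(√5216961803693/20183) = -15 + 3*√5216961803693/20183 ≈ 324.50)
x(t) = -61*t
x(21 - 120) + l = -61*(21 - 120) + (-15 + 3*√5216961803693/20183) = -61*(-99) + (-15 + 3*√5216961803693/20183) = 6039 + (-15 + 3*√5216961803693/20183) = 6024 + 3*√5216961803693/20183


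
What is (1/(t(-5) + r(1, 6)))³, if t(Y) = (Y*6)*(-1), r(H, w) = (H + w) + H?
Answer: 1/54872 ≈ 1.8224e-5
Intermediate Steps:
r(H, w) = w + 2*H
t(Y) = -6*Y (t(Y) = (6*Y)*(-1) = -6*Y)
(1/(t(-5) + r(1, 6)))³ = (1/(-6*(-5) + (6 + 2*1)))³ = (1/(30 + (6 + 2)))³ = (1/(30 + 8))³ = (1/38)³ = 1/54872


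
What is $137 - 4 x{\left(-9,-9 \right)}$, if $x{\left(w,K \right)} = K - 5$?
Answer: $193$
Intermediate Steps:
$x{\left(w,K \right)} = -5 + K$
$137 - 4 x{\left(-9,-9 \right)} = 137 - 4 \left(-5 - 9\right) = 137 - -56 = 137 + 56 = 193$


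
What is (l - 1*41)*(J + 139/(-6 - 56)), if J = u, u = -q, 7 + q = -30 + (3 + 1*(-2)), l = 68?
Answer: 56511/62 ≈ 911.47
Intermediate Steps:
q = -36 (q = -7 + (-30 + (3 + 1*(-2))) = -7 + (-30 + (3 - 2)) = -7 + (-30 + 1) = -7 - 29 = -36)
u = 36 (u = -1*(-36) = 36)
J = 36
(l - 1*41)*(J + 139/(-6 - 56)) = (68 - 1*41)*(36 + 139/(-6 - 56)) = (68 - 41)*(36 + 139/(-62)) = 27*(36 + 139*(-1/62)) = 27*(36 - 139/62) = 27*(2093/62) = 56511/62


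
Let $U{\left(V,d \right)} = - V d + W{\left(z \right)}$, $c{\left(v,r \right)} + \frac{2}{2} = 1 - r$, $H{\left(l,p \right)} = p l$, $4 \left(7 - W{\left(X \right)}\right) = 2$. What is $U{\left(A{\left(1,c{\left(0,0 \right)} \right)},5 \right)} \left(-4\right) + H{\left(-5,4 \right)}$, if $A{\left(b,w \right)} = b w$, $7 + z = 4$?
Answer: $-46$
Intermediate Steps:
$z = -3$ ($z = -7 + 4 = -3$)
$W{\left(X \right)} = \frac{13}{2}$ ($W{\left(X \right)} = 7 - \frac{1}{2} = \frac{13}{2}$)
$H{\left(l,p \right)} = l p$
$c{\left(v,r \right)} = - r$ ($c{\left(v,r \right)} = -1 - \left(-1 + r\right) = - r$)
$U{\left(V,d \right)} = \frac{13}{2} - V d$ ($U{\left(V,d \right)} = - V d + \frac{13}{2} = \frac{13}{2} - V d$)
$U{\left(A{\left(1,c{\left(0,0 \right)} \right)},5 \right)} \left(-4\right) + H{\left(-5,4 \right)} = \left(\frac{13}{2} - 1 \left(\left(-1\right) 0\right) 5\right) \left(-4\right) - 20 = \left(\frac{13}{2} - 1 \cdot 0 \cdot 5\right) \left(-4\right) - 20 = \left(\frac{13}{2} - 0 \cdot 5\right) \left(-4\right) - 20 = \left(\frac{13}{2} + 0\right) \left(-4\right) - 20 = \frac{13}{2} \left(-4\right) - 20 = -26 - 20 = -46$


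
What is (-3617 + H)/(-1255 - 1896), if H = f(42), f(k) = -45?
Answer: 3662/3151 ≈ 1.1622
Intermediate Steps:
H = -45
(-3617 + H)/(-1255 - 1896) = (-3617 - 45)/(-1255 - 1896) = -3662/(-3151) = -3662*(-1/3151) = 3662/3151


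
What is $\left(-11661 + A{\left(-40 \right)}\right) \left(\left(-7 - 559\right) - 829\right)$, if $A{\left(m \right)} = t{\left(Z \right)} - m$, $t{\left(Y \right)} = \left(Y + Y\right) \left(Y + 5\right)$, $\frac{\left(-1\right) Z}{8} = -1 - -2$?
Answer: $16144335$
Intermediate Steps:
$Z = -8$ ($Z = - 8 \left(-1 - -2\right) = - 8 \left(-1 + 2\right) = \left(-8\right) 1 = -8$)
$t{\left(Y \right)} = 2 Y \left(5 + Y\right)$
$A{\left(m \right)} = 48 - m$ ($A{\left(m \right)} = 2 \left(-8\right) \left(5 - 8\right) - m = 2 \left(-8\right) \left(-3\right) - m = 48 - m$)
$\left(-11661 + A{\left(-40 \right)}\right) \left(\left(-7 - 559\right) - 829\right) = \left(-11661 + \left(48 - -40\right)\right) \left(\left(-7 - 559\right) - 829\right) = \left(-11661 + \left(48 + 40\right)\right) \left(\left(-7 - 559\right) - 829\right) = \left(-11661 + 88\right) \left(-566 - 829\right) = \left(-11573\right) \left(-1395\right) = 16144335$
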